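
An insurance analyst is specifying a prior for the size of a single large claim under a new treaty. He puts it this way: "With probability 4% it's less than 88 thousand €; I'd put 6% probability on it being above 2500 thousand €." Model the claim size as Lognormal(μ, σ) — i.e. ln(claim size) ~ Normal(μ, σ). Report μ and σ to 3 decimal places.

If T ~ Lognormal(μ,σ) then ln T ~ Normal(μ,σ), so the p-quantile of ln T is μ + z_p·σ.
ln(88) = 4.477 and ln(2500) = 7.824; z_{0.04} = -1.751, z_{0.94} = 1.555.
σ = (7.824 − 4.477)/(1.555 − (-1.751)) = 1.012.
μ = 4.477 − (-1.751)·1.012 = 6.250.

μ ≈ 6.250, σ ≈ 1.012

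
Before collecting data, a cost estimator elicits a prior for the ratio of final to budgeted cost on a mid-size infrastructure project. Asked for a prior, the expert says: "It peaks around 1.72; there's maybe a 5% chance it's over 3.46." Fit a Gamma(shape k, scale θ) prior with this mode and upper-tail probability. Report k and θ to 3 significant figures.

Gamma(k,θ) with k>1 has mode (k−1)θ, so θ = 1.72/(k−1).
Need P(X < 3.46) = 0.95 with θ tied to k this way. Start at k = 2, θ = 1.72: P(X<3.46) ≈ 0.597.
Too low — raise k to concentrate. Iterating converges to k ≈ 6.67.
Then θ = 1.72/(6.67−1) ≈ 0.303.

k ≈ 6.67, θ ≈ 0.303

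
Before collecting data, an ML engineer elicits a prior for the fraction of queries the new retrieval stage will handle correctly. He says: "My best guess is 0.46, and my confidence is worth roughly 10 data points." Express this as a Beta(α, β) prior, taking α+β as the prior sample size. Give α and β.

α = 4.6, β = 5.4

Under the effective-sample-size interpretation, Beta(α, β) has prior mean α/(α+β) and prior sample size α+β.
So α+β = 10 and α/(α+β) = 0.46, giving α = 0.46·10 = 4.6 and β = 10 − 4.6 = 5.4.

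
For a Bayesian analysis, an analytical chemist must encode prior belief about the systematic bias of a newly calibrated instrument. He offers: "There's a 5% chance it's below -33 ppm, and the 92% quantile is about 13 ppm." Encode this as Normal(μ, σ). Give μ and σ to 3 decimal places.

The p-quantile of Normal(μ,σ) is μ + z_p·σ, with z_{0.05} = -1.645 and z_{0.92} = 1.405.
Eliminate σ: μ = (z₂·x₁ − z₁·x₂)/(z₂ − z₁) = (1.405·-33 − (-1.645)·13)/3.05 = -8.192.
Then σ = (x₂ − x₁)/(z₂ − z₁) = (13 − -33)/3.05 = 15.082.

μ = -8.192, σ = 15.082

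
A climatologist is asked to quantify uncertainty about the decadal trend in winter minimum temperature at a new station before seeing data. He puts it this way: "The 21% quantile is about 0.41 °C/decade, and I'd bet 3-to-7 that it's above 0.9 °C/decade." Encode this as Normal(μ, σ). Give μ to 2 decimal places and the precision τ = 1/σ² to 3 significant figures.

The p-quantile of Normal(μ,σ) is μ + z_p·σ, with z_{0.21} = -0.8064 and z_{0.7} = 0.5244.
Eliminate σ: μ = (z₂·x₁ − z₁·x₂)/(z₂ − z₁) = (0.5244·0.41 − (-0.8064)·0.9)/1.331 = 0.71.
Then σ = (x₂ − x₁)/(z₂ − z₁) = (0.9 − 0.41)/1.331 = 0.37.
Precision τ = 1/σ² = 1/0.3682² = 7.38.

μ = 0.71, τ = 7.38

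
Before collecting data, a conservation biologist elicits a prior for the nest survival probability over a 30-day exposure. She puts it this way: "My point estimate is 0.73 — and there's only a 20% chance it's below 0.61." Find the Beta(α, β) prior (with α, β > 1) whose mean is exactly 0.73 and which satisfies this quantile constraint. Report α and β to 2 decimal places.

With mean 0.73 fixed, write α = 0.73s, β = 0.27s where s = α+β.
Need P(θ < 0.61) = 0.2 under Beta(0.73s, 0.27s). Normal approximation: (q−m)/√(m(1−m)/s) ≈ z_{0.2} = -0.842, so s ≈ 0.73·0.27·(-0.842)²/(0.61−0.73)² = 9.7.
At s = 9.7: P(θ<0.61) ≈ 0.191. Adjusting to match 0.2 gives s ≈ 8.76.
So α = 0.73·8.76 ≈ 6.39, β = 0.27·8.76 ≈ 2.37.

α ≈ 6.39, β ≈ 2.37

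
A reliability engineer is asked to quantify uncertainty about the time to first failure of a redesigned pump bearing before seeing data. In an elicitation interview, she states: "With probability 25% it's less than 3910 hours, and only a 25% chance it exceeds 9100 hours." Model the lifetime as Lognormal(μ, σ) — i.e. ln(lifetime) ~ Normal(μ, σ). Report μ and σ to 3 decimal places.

μ ≈ 8.694, σ ≈ 0.626

If T ~ Lognormal(μ,σ) then ln T ~ Normal(μ,σ), so the p-quantile of ln T is μ + z_p·σ.
ln(3910) = 8.271 and ln(9100) = 9.116; z_{0.25} = -0.6745, z_{0.75} = 0.6745.
σ = (9.116 − 8.271)/(0.6745 − (-0.6745)) = 0.626.
μ = 8.271 − (-0.6745)·0.626 = 8.694.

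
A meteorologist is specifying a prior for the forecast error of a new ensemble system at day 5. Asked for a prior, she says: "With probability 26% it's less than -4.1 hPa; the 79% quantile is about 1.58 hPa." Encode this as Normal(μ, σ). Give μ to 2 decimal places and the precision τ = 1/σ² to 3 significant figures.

μ = -1.58, τ = 0.0651

The p-quantile of Normal(μ,σ) is μ + z_p·σ, with z_{0.26} = -0.6433 and z_{0.79} = 0.8064.
Eliminate σ: μ = (z₂·x₁ − z₁·x₂)/(z₂ − z₁) = (0.8064·-4.1 − (-0.6433)·1.58)/1.45 = -1.58.
Then σ = (x₂ − x₁)/(z₂ − z₁) = (1.58 − -4.1)/1.45 = 3.92.
Precision τ = 1/σ² = 1/3.918² = 0.0651.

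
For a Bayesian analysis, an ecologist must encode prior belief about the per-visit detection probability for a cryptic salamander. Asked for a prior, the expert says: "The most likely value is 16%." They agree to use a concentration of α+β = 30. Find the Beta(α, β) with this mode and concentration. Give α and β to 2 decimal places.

For α,β > 1 the Beta mode is (α−1)/(α+β−2). With α+β = 30, the mode is (α−1)/28.
Set (α−1)/28 = 0.16 → α = 1 + 0.16·28 = 5.48.
β = 30 − α = 24.52.

α = 5.48, β = 24.52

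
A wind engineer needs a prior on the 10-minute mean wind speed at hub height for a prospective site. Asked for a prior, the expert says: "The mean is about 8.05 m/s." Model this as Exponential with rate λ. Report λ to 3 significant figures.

λ ≈ 0.124

Exponential mean = 1/λ, so λ = 1/8.05 = 0.124.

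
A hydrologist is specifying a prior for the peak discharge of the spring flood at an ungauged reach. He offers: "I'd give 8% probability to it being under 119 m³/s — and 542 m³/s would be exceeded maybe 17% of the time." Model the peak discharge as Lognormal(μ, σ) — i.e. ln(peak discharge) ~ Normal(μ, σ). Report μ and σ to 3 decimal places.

μ ≈ 5.682, σ ≈ 0.643

If T ~ Lognormal(μ,σ) then ln T ~ Normal(μ,σ), so the p-quantile of ln T is μ + z_p·σ.
ln(119) = 4.779 and ln(542) = 6.295; z_{0.08} = -1.405, z_{0.83} = 0.9542.
σ = (6.295 − 4.779)/(0.9542 − (-1.405)) = 0.643.
μ = 4.779 − (-1.405)·0.643 = 5.682.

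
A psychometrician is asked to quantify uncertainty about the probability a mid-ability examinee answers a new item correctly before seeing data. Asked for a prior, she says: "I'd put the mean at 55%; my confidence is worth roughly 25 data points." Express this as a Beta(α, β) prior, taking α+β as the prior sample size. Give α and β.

Under the effective-sample-size interpretation, Beta(α, β) has prior mean α/(α+β) and prior sample size α+β.
So α+β = 25 and α/(α+β) = 0.55, giving α = 0.55·25 = 13.75 and β = 25 − 13.75 = 11.25.

α = 13.75, β = 11.25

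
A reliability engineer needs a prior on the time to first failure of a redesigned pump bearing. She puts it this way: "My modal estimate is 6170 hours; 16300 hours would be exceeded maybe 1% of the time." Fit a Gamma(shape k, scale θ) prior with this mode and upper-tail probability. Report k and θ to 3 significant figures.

Gamma(k,θ) with k>1 has mode (k−1)θ, so θ = 6170/(k−1).
Need P(X < 16300) = 0.99 with θ tied to k this way. Start at k = 2, θ = 6170: P(X<16300) ≈ 0.741.
Too low — raise k to concentrate. Iterating converges to k ≈ 5.91.
Then θ = 6170/(5.91−1) ≈ 1260.

k ≈ 5.91, θ ≈ 1260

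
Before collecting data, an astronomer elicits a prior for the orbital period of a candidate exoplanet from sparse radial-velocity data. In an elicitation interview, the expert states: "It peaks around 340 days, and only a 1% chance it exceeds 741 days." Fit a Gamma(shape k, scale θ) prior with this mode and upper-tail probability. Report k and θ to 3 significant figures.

k ≈ 8.96, θ ≈ 42.7

Gamma(k,θ) with k>1 has mode (k−1)θ, so θ = 340/(k−1).
Need P(X < 741) = 0.99 with θ tied to k this way. Start at k = 2, θ = 340: P(X<741) ≈ 0.640.
Too low — raise k to concentrate. Iterating converges to k ≈ 8.96.
Then θ = 340/(8.96−1) ≈ 42.7.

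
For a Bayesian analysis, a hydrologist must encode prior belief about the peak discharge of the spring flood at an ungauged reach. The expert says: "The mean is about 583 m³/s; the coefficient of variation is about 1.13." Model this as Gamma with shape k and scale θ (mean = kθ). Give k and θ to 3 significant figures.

k ≈ 0.783, θ ≈ 744

For Gamma(k, scale θ): mean = kθ, variance = kθ², so CV = 1/√k.
CV = 1.13, hence k = 1/CV² = 0.783.
Then θ = mean/k = 583/0.783 = 744.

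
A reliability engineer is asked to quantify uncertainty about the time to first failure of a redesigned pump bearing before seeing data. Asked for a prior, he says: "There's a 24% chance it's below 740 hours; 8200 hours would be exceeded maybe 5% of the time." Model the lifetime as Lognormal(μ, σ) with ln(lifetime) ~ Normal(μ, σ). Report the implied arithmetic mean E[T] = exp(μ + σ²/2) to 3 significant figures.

If T ~ Lognormal(μ,σ) then ln T ~ Normal(μ,σ), so the p-quantile of ln T is μ + z_p·σ.
ln(740) = 6.607 and ln(8200) = 9.012; z_{0.24} = -0.7063, z_{0.95} = 1.645.
σ = (9.012 − 6.607)/(1.645 − (-0.7063)) = 1.023.
μ = 6.607 − (-0.7063)·1.023 = 7.329.
E[T] = exp(μ + σ²/2) = exp(7.329 + 0.5233) = 2570 hours.

E[T] ≈ 2570 hours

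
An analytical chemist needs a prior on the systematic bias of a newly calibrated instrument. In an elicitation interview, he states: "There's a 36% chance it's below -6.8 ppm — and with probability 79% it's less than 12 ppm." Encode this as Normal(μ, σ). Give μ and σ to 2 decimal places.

The p-quantile of Normal(μ,σ) is μ + z_p·σ, with z_{0.36} = -0.3585 and z_{0.79} = 0.8064.
Eliminate σ: μ = (z₂·x₁ − z₁·x₂)/(z₂ − z₁) = (0.8064·-6.8 − (-0.3585)·12)/1.165 = -1.01.
Then σ = (x₂ − x₁)/(z₂ − z₁) = (12 − -6.8)/1.165 = 16.14.

μ = -1.01, σ = 16.14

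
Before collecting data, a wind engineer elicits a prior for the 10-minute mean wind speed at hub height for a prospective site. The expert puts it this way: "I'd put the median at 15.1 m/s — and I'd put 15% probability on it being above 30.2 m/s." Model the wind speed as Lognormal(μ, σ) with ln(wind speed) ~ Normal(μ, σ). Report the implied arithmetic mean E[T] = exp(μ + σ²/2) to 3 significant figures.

If T ~ Lognormal(μ,σ) then ln T ~ Normal(μ,σ), so the p-quantile of ln T is μ + z_p·σ.
ln(15.1) = 2.715 and ln(30.2) = 3.408; z_{0.5} = 0, z_{0.85} = 1.036.
σ = (3.408 − 2.715)/(1.036 − (0)) = 0.669.
μ = 2.715 − (0)·0.669 = 2.715.
E[T] = exp(μ + σ²/2) = exp(2.715 + 0.2236) = 18.9 m/s.

E[T] ≈ 18.9 m/s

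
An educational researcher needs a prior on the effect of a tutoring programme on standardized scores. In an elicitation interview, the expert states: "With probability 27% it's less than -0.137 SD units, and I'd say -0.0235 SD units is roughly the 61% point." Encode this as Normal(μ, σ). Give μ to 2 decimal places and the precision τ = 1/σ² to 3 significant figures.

μ = -0.06, τ = 61.8

The p-quantile of Normal(μ,σ) is μ + z_p·σ, with z_{0.27} = -0.6128 and z_{0.61} = 0.2793.
Eliminate σ: μ = (z₂·x₁ − z₁·x₂)/(z₂ − z₁) = (0.2793·-0.137 − (-0.6128)·-0.0235)/0.8921 = -0.06.
Then σ = (x₂ − x₁)/(z₂ − z₁) = (-0.0235 − -0.137)/0.8921 = 0.13.
Precision τ = 1/σ² = 1/0.1272² = 61.8.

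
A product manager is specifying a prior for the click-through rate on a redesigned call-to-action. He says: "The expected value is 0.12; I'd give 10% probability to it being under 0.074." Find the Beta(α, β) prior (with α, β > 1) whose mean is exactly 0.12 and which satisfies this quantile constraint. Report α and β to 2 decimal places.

With mean 0.12 fixed, write α = 0.12s, β = 0.88s where s = α+β.
Need P(θ < 0.074) = 0.1 under Beta(0.12s, 0.88s). Normal approximation: (q−m)/√(m(1−m)/s) ≈ z_{0.1} = -1.28, so s ≈ 0.12·0.88·(-1.28)²/(0.074−0.12)² = 82.0.
At s = 82.0: P(θ<0.074) ≈ 0.084. Adjusting to match 0.1 gives s ≈ 72.38.
So α = 0.12·72.38 ≈ 8.69, β = 0.88·72.38 ≈ 63.69.

α ≈ 8.69, β ≈ 63.69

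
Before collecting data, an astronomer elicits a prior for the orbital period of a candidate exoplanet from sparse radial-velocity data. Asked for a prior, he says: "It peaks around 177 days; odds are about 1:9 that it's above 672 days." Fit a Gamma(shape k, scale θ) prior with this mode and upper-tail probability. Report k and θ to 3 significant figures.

k ≈ 2.04, θ ≈ 170

Gamma(k,θ) with k>1 has mode (k−1)θ, so θ = 177/(k−1).
Need P(X < 672) = 0.9 with θ tied to k this way. Start at k = 2, θ = 177: P(X<672) ≈ 0.892.
Too low — raise k to concentrate. Iterating converges to k ≈ 2.04.
Then θ = 177/(2.04−1) ≈ 170.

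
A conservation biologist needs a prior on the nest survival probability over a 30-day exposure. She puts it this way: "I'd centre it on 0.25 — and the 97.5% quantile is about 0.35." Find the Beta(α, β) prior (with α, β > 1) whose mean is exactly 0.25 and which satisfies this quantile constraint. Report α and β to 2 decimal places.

With mean 0.25 fixed, write α = 0.25s, β = 0.75s where s = α+β.
Need P(θ < 0.35) = 0.975 under Beta(0.25s, 0.75s). Normal approximation: (q−m)/√(m(1−m)/s) ≈ z_{0.975} = 1.96, so s ≈ 0.25·0.75·(1.96)²/(0.35−0.25)² = 72.0.
At s = 72.0: P(θ<0.35) ≈ 0.969. Adjusting to match 0.975 gives s ≈ 79.73.
So α = 0.25·79.73 ≈ 19.93, β = 0.75·79.73 ≈ 59.80.

α ≈ 19.93, β ≈ 59.80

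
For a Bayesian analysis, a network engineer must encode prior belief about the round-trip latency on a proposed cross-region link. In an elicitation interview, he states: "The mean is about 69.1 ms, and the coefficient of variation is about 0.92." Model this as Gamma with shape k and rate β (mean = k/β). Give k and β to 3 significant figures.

k ≈ 1.18, β ≈ 0.0171

For Gamma(k, rate β): mean = k/β, variance = k/β², so CV = 1/√k.
CV = 0.92, hence k = 1/CV² = 1.18.
Then β = k/mean = 1.18/69.1 = 0.0171.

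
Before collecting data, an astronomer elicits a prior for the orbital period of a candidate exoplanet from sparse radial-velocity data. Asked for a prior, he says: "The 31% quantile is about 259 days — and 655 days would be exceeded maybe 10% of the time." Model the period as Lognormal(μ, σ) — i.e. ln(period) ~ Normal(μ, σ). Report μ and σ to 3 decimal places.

If T ~ Lognormal(μ,σ) then ln T ~ Normal(μ,σ), so the p-quantile of ln T is μ + z_p·σ.
ln(259) = 5.557 and ln(655) = 6.485; z_{0.31} = -0.4959, z_{0.9} = 1.282.
σ = (6.485 − 5.557)/(1.282 − (-0.4959)) = 0.522.
μ = 5.557 − (-0.4959)·0.522 = 5.816.

μ ≈ 5.816, σ ≈ 0.522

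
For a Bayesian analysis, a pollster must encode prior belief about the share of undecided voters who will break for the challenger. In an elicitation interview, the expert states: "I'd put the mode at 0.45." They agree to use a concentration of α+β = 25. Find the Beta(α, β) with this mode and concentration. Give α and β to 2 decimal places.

α = 11.35, β = 13.65

For α,β > 1 the Beta mode is (α−1)/(α+β−2). With α+β = 25, the mode is (α−1)/23.
Set (α−1)/23 = 0.45 → α = 1 + 0.45·23 = 11.35.
β = 25 − α = 13.65.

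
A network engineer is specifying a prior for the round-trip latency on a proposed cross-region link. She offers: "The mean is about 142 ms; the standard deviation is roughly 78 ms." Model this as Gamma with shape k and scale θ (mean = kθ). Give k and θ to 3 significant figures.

k ≈ 3.31, θ ≈ 42.8

For Gamma(k, scale θ): mean = kθ, variance = kθ², so CV = 1/√k.
CV = SD/mean = 78/142 = 0.5493, hence k = 1/CV² = 3.31.
Then θ = mean/k = 142/3.31 = 42.8.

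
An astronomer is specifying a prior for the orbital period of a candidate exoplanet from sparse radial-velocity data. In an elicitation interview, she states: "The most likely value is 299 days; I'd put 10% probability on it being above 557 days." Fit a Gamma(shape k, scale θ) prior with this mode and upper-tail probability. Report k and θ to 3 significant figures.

Gamma(k,θ) with k>1 has mode (k−1)θ, so θ = 299/(k−1).
Need P(X < 557) = 0.9 with θ tied to k this way. Start at k = 2, θ = 299: P(X<557) ≈ 0.556.
Too low — raise k to concentrate. Iterating converges to k ≈ 5.93.
Then θ = 299/(5.93−1) ≈ 60.6.

k ≈ 5.93, θ ≈ 60.6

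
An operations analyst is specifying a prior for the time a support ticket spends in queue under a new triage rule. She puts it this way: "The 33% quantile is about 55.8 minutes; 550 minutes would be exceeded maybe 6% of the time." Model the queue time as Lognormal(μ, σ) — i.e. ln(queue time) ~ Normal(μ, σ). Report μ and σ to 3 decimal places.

If T ~ Lognormal(μ,σ) then ln T ~ Normal(μ,σ), so the p-quantile of ln T is μ + z_p·σ.
ln(55.8) = 4.022 and ln(550) = 6.31; z_{0.33} = -0.4399, z_{0.94} = 1.555.
σ = (6.31 − 4.022)/(1.555 − (-0.4399)) = 1.147.
μ = 4.022 − (-0.4399)·1.147 = 4.526.

μ ≈ 4.526, σ ≈ 1.147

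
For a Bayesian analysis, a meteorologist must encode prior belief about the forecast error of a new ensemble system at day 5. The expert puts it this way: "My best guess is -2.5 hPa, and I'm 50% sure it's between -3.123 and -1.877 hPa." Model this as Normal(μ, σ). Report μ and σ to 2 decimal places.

μ = -2.50, σ = 0.92

A symmetric 50% interval runs μ ± z·σ with z = 0.6745.
Half-width = 0.623, so σ = 0.623/0.6745 = 0.92.
μ is the stated best guess, -2.50.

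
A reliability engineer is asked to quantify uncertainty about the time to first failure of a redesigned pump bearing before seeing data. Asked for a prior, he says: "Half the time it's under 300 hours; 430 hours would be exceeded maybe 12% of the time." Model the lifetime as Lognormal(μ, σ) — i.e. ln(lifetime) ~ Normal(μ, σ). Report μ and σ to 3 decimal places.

μ ≈ 5.704, σ ≈ 0.306

If T ~ Lognormal(μ,σ) then ln T ~ Normal(μ,σ), so the p-quantile of ln T is μ + z_p·σ.
ln(300) = 5.704 and ln(430) = 6.064; z_{0.5} = 0, z_{0.88} = 1.175.
σ = (6.064 − 5.704)/(1.175 − (0)) = 0.306.
μ = 5.704 − (0)·0.306 = 5.704.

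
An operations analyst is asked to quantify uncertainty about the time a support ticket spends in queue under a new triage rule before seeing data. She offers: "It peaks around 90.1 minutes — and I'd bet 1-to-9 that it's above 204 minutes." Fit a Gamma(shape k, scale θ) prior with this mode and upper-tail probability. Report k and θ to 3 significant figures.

Gamma(k,θ) with k>1 has mode (k−1)θ, so θ = 90.1/(k−1).
Need P(X < 204) = 0.9 with θ tied to k this way. Start at k = 2, θ = 90.1: P(X<204) ≈ 0.661.
Too low — raise k to concentrate. Iterating converges to k ≈ 3.88.
Then θ = 90.1/(3.88−1) ≈ 31.3.

k ≈ 3.88, θ ≈ 31.3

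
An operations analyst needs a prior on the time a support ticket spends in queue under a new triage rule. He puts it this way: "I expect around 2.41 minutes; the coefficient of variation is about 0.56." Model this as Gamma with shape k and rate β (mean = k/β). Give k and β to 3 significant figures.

For Gamma(k, rate β): mean = k/β, variance = k/β², so CV = 1/√k.
CV = 0.56, hence k = 1/CV² = 3.19.
Then β = k/mean = 3.19/2.41 = 1.32.

k ≈ 3.19, β ≈ 1.32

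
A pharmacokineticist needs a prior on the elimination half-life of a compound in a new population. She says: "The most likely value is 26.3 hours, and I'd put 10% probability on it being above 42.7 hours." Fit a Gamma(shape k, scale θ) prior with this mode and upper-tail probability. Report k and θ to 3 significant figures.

k ≈ 9.02, θ ≈ 3.28

Gamma(k,θ) with k>1 has mode (k−1)θ, so θ = 26.3/(k−1).
Need P(X < 42.7) = 0.9 with θ tied to k this way. Start at k = 2, θ = 26.3: P(X<42.7) ≈ 0.483.
Too low — raise k to concentrate. Iterating converges to k ≈ 9.02.
Then θ = 26.3/(9.02−1) ≈ 3.28.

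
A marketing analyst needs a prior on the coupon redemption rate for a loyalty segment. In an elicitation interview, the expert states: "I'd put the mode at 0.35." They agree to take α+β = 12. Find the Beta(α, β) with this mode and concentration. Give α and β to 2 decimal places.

α = 4.50, β = 7.50

For α,β > 1 the Beta mode is (α−1)/(α+β−2). With α+β = 12, the mode is (α−1)/10.
Set (α−1)/10 = 0.35 → α = 1 + 0.35·10 = 4.50.
β = 12 − α = 7.50.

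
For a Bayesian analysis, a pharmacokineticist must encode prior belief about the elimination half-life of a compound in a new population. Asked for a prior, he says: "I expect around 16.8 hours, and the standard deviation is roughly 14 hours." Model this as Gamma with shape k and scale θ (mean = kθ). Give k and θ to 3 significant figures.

k ≈ 1.44, θ ≈ 11.7

For Gamma(k, scale θ): mean = kθ, variance = kθ², so CV = 1/√k.
CV = SD/mean = 14/16.8 = 0.8333, hence k = 1/CV² = 1.44.
Then θ = mean/k = 16.8/1.44 = 11.7.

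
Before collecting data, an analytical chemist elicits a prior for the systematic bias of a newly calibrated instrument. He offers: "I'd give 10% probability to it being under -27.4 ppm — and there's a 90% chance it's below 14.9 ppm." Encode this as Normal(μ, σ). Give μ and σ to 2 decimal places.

μ = -6.25, σ = 16.50

The p-quantile of Normal(μ,σ) is μ + z_p·σ, with z_{0.1} = -1.282 and z_{0.9} = 1.282.
Eliminate σ: μ = (z₂·x₁ − z₁·x₂)/(z₂ − z₁) = (1.282·-27.4 − (-1.282)·14.9)/2.563 = -6.25.
Then σ = (x₂ − x₁)/(z₂ − z₁) = (14.9 − -27.4)/2.563 = 16.50.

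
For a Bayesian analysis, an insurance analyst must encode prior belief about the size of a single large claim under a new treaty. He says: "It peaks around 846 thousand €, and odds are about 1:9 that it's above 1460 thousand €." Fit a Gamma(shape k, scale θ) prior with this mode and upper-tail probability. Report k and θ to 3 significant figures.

k ≈ 7.37, θ ≈ 133

Gamma(k,θ) with k>1 has mode (k−1)θ, so θ = 846/(k−1).
Need P(X < 1460) = 0.9 with θ tied to k this way. Start at k = 2, θ = 846: P(X<1460) ≈ 0.515.
Too low — raise k to concentrate. Iterating converges to k ≈ 7.37.
Then θ = 846/(7.37−1) ≈ 133.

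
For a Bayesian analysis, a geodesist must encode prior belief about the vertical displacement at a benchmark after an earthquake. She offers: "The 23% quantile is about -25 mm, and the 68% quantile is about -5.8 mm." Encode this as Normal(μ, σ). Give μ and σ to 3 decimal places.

μ = -13.243, σ = 15.913

For Normal(μ,σ), the p-quantile is μ + z_p·σ. Here z_{0.23} = -0.7388, z_{0.68} = 0.4677.
So -25 = μ − 0.7388σ and -5.8 = μ + 0.4677σ.
Subtracting: σ = (-5.8 − -25)/(0.4677 − (-0.7388)) = 15.913.
Then μ = -25 − (-0.7388)·15.913 = -13.243.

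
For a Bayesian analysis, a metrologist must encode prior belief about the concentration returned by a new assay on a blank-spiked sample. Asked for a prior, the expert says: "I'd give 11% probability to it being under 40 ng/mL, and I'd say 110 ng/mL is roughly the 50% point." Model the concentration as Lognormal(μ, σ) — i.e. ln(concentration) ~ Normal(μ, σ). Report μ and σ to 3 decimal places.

If T ~ Lognormal(μ,σ) then ln T ~ Normal(μ,σ), so the p-quantile of ln T is μ + z_p·σ.
ln(40) = 3.689 and ln(110) = 4.7; z_{0.11} = -1.227, z_{0.5} = 0.
σ = (4.7 − 3.689)/(0 − (-1.227)) = 0.825.
μ = 3.689 − (-1.227)·0.825 = 4.700.

μ ≈ 4.700, σ ≈ 0.825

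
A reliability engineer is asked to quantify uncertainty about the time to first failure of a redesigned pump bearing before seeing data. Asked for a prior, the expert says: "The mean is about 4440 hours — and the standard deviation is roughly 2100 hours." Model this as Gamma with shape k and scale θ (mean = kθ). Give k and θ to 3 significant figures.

k ≈ 4.47, θ ≈ 993

For Gamma(k, scale θ): mean = kθ, variance = kθ², so CV = 1/√k.
CV = SD/mean = 2100/4440 = 0.473, hence k = 1/CV² = 4.47.
Then θ = mean/k = 4440/4.47 = 993.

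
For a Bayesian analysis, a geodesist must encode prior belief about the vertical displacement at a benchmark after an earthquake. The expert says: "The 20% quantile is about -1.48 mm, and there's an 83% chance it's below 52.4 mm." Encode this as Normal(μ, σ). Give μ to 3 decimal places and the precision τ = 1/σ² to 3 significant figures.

The p-quantile of Normal(μ,σ) is μ + z_p·σ, with z_{0.2} = -0.8416 and z_{0.83} = 0.9542.
Eliminate σ: μ = (z₂·x₁ − z₁·x₂)/(z₂ − z₁) = (0.9542·-1.48 − (-0.8416)·52.4)/1.796 = 23.772.
Then σ = (x₂ − x₁)/(z₂ − z₁) = (52.4 − -1.48)/1.796 = 30.004.
Precision τ = 1/σ² = 1/30² = 0.00111.

μ = 23.772, τ = 0.00111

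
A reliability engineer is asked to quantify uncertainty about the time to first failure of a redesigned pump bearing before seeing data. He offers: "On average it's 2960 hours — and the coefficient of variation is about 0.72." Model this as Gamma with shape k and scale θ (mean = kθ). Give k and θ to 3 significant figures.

k ≈ 1.93, θ ≈ 1530

For Gamma(k, scale θ): mean = kθ, variance = kθ², so CV = 1/√k.
CV = 0.72, hence k = 1/CV² = 1.93.
Then θ = mean/k = 2960/1.93 = 1530.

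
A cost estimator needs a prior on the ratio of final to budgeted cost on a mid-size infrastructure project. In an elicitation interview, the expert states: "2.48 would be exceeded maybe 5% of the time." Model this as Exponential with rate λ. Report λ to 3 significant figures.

λ ≈ 1.21

P(T > 2.48) = e^(−λ·2.48) = 0.05, so λ = −ln(0.05)/2.48 = 1.21.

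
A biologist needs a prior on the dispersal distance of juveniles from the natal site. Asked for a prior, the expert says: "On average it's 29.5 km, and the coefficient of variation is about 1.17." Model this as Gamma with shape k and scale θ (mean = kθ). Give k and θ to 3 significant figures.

k ≈ 0.731, θ ≈ 40.4

For Gamma(k, scale θ): mean = kθ, variance = kθ², so CV = 1/√k.
CV = 1.17, hence k = 1/CV² = 0.731.
Then θ = mean/k = 29.5/0.731 = 40.4.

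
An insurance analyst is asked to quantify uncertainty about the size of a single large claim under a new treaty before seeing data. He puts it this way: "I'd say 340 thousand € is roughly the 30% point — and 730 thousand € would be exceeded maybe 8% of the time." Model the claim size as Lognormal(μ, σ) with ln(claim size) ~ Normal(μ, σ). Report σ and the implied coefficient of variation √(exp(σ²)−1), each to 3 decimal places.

σ ≈ 0.396, CV ≈ 0.412

If T ~ Lognormal(μ,σ) then ln T ~ Normal(μ,σ), so the p-quantile of ln T is μ + z_p·σ.
ln(340) = 5.829 and ln(730) = 6.593; z_{0.3} = -0.5244, z_{0.92} = 1.405.
σ = (6.593 − 5.829)/(1.405 − (-0.5244)) = 0.396.
μ = 5.829 − (-0.5244)·0.396 = 6.037.
CV = √(exp(σ²)−1) = √(exp(0.1568)−1) = 0.412.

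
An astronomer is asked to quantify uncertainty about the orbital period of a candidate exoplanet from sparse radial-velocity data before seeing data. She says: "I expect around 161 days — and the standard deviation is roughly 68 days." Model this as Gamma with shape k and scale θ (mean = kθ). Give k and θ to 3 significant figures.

k ≈ 5.61, θ ≈ 28.7

For Gamma(k, scale θ): mean = kθ, variance = kθ², so CV = 1/√k.
CV = SD/mean = 68/161 = 0.4224, hence k = 1/CV² = 5.61.
Then θ = mean/k = 161/5.61 = 28.7.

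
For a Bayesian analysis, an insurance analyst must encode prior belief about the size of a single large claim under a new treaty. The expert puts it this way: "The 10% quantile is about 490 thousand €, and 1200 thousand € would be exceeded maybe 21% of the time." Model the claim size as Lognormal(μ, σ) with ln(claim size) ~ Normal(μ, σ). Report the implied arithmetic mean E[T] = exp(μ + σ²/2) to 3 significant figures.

If T ~ Lognormal(μ,σ) then ln T ~ Normal(μ,σ), so the p-quantile of ln T is μ + z_p·σ.
ln(490) = 6.194 and ln(1200) = 7.09; z_{0.1} = -1.282, z_{0.79} = 0.8064.
σ = (7.09 − 6.194)/(0.8064 − (-1.282)) = 0.429.
μ = 6.194 − (-1.282)·0.429 = 6.744.
E[T] = exp(μ + σ²/2) = exp(6.744 + 0.0920) = 931 thousand €.

E[T] ≈ 931 thousand €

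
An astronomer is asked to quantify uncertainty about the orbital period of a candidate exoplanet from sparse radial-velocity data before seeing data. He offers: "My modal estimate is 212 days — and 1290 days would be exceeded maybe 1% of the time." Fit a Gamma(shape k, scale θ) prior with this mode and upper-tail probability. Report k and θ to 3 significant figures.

Gamma(k,θ) with k>1 has mode (k−1)θ, so θ = 212/(k−1).
Need P(X < 1290) = 0.99 with θ tied to k this way. Start at k = 2, θ = 212: P(X<1290) ≈ 0.984.
Too low — raise k to concentrate. Iterating converges to k ≈ 2.13.
Then θ = 212/(2.13−1) ≈ 188.

k ≈ 2.13, θ ≈ 188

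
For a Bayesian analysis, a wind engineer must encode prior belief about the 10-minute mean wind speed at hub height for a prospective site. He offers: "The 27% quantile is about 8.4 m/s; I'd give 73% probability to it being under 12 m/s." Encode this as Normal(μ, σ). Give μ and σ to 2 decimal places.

For Normal(μ,σ), the p-quantile is μ + z_p·σ. Here z_{0.27} = -0.6128, z_{0.73} = 0.6128.
So 8.4 = μ − 0.6128σ and 12 = μ + 0.6128σ.
Subtracting: σ = (12 − 8.4)/(0.6128 − (-0.6128)) = 2.94.
Then μ = 8.4 − (-0.6128)·2.94 = 10.20.

μ = 10.20, σ = 2.94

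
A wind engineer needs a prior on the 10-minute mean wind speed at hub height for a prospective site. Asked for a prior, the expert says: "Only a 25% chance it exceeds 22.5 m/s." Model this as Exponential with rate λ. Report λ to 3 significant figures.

λ ≈ 0.0616

P(T > 22.5) = e^(−λ·22.5) = 0.25, so λ = −ln(0.25)/22.5 = 0.0616.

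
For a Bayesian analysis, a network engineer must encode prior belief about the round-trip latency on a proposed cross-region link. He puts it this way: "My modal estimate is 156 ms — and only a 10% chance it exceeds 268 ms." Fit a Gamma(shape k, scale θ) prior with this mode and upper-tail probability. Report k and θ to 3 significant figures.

Gamma(k,θ) with k>1 has mode (k−1)θ, so θ = 156/(k−1).
Need P(X < 268) = 0.9 with θ tied to k this way. Start at k = 2, θ = 156: P(X<268) ≈ 0.512.
Too low — raise k to concentrate. Iterating converges to k ≈ 7.47.
Then θ = 156/(7.47−1) ≈ 24.1.

k ≈ 7.47, θ ≈ 24.1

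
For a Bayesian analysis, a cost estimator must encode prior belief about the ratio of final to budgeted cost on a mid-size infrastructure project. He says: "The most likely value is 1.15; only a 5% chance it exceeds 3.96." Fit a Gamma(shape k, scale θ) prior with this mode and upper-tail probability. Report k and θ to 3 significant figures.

Gamma(k,θ) with k>1 has mode (k−1)θ, so θ = 1.15/(k−1).
Need P(X < 3.96) = 0.95 with θ tied to k this way. Start at k = 2, θ = 1.15: P(X<3.96) ≈ 0.858.
Too low — raise k to concentrate. Iterating converges to k ≈ 2.69.
Then θ = 1.15/(2.69−1) ≈ 0.679.

k ≈ 2.69, θ ≈ 0.679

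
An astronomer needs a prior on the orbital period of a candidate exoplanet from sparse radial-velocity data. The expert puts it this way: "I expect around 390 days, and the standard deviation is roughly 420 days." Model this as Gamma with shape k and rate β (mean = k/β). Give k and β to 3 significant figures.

k ≈ 0.862, β ≈ 0.00221

For Gamma(k, rate β): mean = k/β, variance = k/β², so CV = 1/√k.
CV = SD/mean = 420/390 = 1.077, hence k = 1/CV² = 0.862.
Then β = k/mean = 0.862/390 = 0.00221.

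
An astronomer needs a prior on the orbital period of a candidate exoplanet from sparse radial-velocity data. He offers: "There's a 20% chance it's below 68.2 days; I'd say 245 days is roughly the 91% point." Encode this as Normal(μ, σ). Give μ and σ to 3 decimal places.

The p-quantile of Normal(μ,σ) is μ + z_p·σ, with z_{0.2} = -0.8416 and z_{0.91} = 1.341.
Eliminate σ: μ = (z₂·x₁ − z₁·x₂)/(z₂ − z₁) = (1.341·68.2 − (-0.8416)·245)/2.182 = 136.382.
Then σ = (x₂ − x₁)/(z₂ − z₁) = (245 − 68.2)/2.182 = 81.013.

μ = 136.382, σ = 81.013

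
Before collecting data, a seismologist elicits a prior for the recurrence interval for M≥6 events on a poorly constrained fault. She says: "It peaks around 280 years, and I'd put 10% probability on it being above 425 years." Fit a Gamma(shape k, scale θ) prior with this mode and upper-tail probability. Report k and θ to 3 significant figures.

Gamma(k,θ) with k>1 has mode (k−1)θ, so θ = 280/(k−1).
Need P(X < 425) = 0.9 with θ tied to k this way. Start at k = 2, θ = 280: P(X<425) ≈ 0.448.
Too low — raise k to concentrate. Iterating converges to k ≈ 11.7.
Then θ = 280/(11.7−1) ≈ 26.2.

k ≈ 11.7, θ ≈ 26.2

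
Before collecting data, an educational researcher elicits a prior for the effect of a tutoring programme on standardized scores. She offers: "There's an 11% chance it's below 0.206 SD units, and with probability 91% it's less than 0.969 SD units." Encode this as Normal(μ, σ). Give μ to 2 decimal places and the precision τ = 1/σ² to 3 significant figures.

For Normal(μ,σ), the p-quantile is μ + z_p·σ. Here z_{0.11} = -1.227, z_{0.91} = 1.341.
So 0.206 = μ − 1.227σ and 0.969 = μ + 1.341σ.
Subtracting: σ = (0.969 − 0.206)/(1.341 − (-1.227)) = 0.30.
Then μ = 0.206 − (-1.227)·0.30 = 0.57.
Precision τ = 1/σ² = 1/0.2972² = 11.3.

μ = 0.57, τ = 11.3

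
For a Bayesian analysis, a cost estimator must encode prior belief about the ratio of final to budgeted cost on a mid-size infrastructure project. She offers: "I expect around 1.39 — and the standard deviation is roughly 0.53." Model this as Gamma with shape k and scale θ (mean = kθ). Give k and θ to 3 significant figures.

k ≈ 6.88, θ ≈ 0.202

For Gamma(k, scale θ): mean = kθ, variance = kθ², so CV = 1/√k.
CV = SD/mean = 0.53/1.39 = 0.3813, hence k = 1/CV² = 6.88.
Then θ = mean/k = 1.39/6.88 = 0.202.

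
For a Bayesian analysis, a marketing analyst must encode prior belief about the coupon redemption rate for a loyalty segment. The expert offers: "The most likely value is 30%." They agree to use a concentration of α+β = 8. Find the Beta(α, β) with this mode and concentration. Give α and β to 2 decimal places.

α = 2.80, β = 5.20

For α,β > 1 the Beta mode is (α−1)/(α+β−2). With α+β = 8, the mode is (α−1)/6.
Set (α−1)/6 = 0.3 → α = 1 + 0.3·6 = 2.80.
β = 8 − α = 5.20.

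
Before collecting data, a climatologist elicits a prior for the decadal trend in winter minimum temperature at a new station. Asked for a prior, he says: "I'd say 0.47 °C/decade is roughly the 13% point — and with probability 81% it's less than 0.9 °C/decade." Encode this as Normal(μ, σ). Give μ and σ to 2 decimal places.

μ = 0.71, σ = 0.21

The p-quantile of Normal(μ,σ) is μ + z_p·σ, with z_{0.13} = -1.126 and z_{0.81} = 0.8779.
Eliminate σ: μ = (z₂·x₁ − z₁·x₂)/(z₂ − z₁) = (0.8779·0.47 − (-1.126)·0.9)/2.004 = 0.71.
Then σ = (x₂ − x₁)/(z₂ − z₁) = (0.9 − 0.47)/2.004 = 0.21.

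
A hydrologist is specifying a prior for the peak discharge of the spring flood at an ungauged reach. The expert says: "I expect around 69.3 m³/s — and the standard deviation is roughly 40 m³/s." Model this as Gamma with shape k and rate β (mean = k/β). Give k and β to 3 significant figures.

k ≈ 3, β ≈ 0.0433

For Gamma(k, rate β): mean = k/β, variance = k/β², so CV = 1/√k.
CV = SD/mean = 40/69.3 = 0.5772, hence k = 1/CV² = 3.
Then β = k/mean = 3/69.3 = 0.0433.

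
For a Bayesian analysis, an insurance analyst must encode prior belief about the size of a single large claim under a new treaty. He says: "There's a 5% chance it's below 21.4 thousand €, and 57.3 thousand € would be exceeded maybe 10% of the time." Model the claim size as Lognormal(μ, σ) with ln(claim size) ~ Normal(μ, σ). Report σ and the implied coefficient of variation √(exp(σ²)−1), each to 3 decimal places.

If T ~ Lognormal(μ,σ) then ln T ~ Normal(μ,σ), so the p-quantile of ln T is μ + z_p·σ.
ln(21.4) = 3.063 and ln(57.3) = 4.048; z_{0.05} = -1.645, z_{0.9} = 1.282.
σ = (4.048 − 3.063)/(1.282 − (-1.645)) = 0.337.
μ = 3.063 − (-1.645)·0.337 = 3.617.
CV = √(exp(σ²)−1) = √(exp(0.1133)−1) = 0.346.

σ ≈ 0.337, CV ≈ 0.346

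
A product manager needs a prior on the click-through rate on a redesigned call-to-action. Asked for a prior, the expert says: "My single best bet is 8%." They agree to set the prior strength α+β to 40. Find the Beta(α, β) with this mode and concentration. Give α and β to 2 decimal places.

For α,β > 1 the Beta mode is (α−1)/(α+β−2). With α+β = 40, the mode is (α−1)/38.
Set (α−1)/38 = 0.08 → α = 1 + 0.08·38 = 4.04.
β = 40 − α = 35.96.

α = 4.04, β = 35.96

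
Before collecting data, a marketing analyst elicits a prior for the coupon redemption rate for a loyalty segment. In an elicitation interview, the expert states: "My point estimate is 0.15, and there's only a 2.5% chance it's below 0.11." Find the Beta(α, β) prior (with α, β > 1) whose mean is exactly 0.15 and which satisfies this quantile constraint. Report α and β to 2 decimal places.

With mean 0.15 fixed, write α = 0.15s, β = 0.85s where s = α+β.
Need P(θ < 0.11) = 0.025 under Beta(0.15s, 0.85s). Normal approximation: (q−m)/√(m(1−m)/s) ≈ z_{0.025} = -1.96, so s ≈ 0.15·0.85·(-1.96)²/(0.11−0.15)² = 306.1.
At s = 306.1: P(θ<0.11) ≈ 0.018. Adjusting to match 0.025 gives s ≈ 269.61.
So α = 0.15·269.61 ≈ 40.44, β = 0.85·269.61 ≈ 229.17.

α ≈ 40.44, β ≈ 229.17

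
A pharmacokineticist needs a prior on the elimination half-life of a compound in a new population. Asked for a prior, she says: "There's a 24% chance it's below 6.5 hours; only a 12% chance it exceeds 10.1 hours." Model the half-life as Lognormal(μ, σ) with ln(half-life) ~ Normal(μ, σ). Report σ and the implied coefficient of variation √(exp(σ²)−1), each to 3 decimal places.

If T ~ Lognormal(μ,σ) then ln T ~ Normal(μ,σ), so the p-quantile of ln T is μ + z_p·σ.
ln(6.5) = 1.872 and ln(10.1) = 2.313; z_{0.24} = -0.7063, z_{0.88} = 1.175.
σ = (2.313 − 1.872)/(1.175 − (-0.7063)) = 0.234.
μ = 1.872 − (-0.7063)·0.234 = 2.037.
CV = √(exp(σ²)−1) = √(exp(0.0549)−1) = 0.238.

σ ≈ 0.234, CV ≈ 0.238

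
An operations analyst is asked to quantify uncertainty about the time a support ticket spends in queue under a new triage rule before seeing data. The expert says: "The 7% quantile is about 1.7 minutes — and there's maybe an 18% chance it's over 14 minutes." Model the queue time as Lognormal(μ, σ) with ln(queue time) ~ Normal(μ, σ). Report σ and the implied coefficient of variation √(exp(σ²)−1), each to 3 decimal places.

If T ~ Lognormal(μ,σ) then ln T ~ Normal(μ,σ), so the p-quantile of ln T is μ + z_p·σ.
ln(1.7) = 0.5306 and ln(14) = 2.639; z_{0.07} = -1.476, z_{0.82} = 0.9154.
σ = (2.639 − 0.5306)/(0.9154 − (-1.476)) = 0.882.
μ = 0.5306 − (-1.476)·0.882 = 1.832.
CV = √(exp(σ²)−1) = √(exp(0.7775)−1) = 1.084.

σ ≈ 0.882, CV ≈ 1.084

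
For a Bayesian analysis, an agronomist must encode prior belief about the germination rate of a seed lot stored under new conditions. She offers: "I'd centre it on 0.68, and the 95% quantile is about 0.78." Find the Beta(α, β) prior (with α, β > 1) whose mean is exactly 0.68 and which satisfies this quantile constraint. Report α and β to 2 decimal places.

α ≈ 36.43, β ≈ 17.14

With mean 0.68 fixed, write α = 0.68s, β = 0.32s where s = α+β.
Need P(θ < 0.78) = 0.95 under Beta(0.68s, 0.32s). Normal approximation: (q−m)/√(m(1−m)/s) ≈ z_{0.95} = 1.64, so s ≈ 0.68·0.32·(1.64)²/(0.78−0.68)² = 58.9.
At s = 58.9: P(θ<0.78) ≈ 0.958. Adjusting to match 0.95 gives s ≈ 53.57.
So α = 0.68·53.57 ≈ 36.43, β = 0.32·53.57 ≈ 17.14.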